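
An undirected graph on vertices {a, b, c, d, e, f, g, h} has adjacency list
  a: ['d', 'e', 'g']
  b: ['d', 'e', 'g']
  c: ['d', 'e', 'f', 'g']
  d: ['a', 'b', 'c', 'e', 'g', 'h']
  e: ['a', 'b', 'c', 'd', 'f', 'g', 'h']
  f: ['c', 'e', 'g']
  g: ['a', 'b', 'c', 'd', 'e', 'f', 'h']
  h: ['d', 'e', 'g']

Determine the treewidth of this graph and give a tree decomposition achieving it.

Treewidth 3.
Bags: B1 = {d, e, g, h}  B2 = {a, d, e, g}  B3 = {b, d, e, g}  B4 = {c, d, e, g}  B5 = {c, e, f, g}
Tree: B1–B2, B2–B3, B1–B4, B4–B5

The largest bag has 4 vertices, giving width 3; this decomposition certifies tw(G) ≤ 3. On the other hand G contains the 4-clique {d, e, g, h}. A clique must lie in a single bag of any decomposition, so no decomposition can have width below 3. The upper and lower bounds meet at 3, so that is the treewidth.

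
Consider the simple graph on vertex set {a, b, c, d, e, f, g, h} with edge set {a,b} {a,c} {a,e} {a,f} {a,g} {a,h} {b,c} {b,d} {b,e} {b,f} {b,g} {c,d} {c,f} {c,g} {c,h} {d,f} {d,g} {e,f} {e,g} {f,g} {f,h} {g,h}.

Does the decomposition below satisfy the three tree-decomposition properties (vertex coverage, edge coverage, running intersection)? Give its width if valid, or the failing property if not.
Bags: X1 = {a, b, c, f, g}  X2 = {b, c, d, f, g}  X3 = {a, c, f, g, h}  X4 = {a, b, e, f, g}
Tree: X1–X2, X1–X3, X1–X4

Yes; width 4.

Checking the three conditions: (i) the bags cover all of {a, b, c, d, e, f, g, h}; (ii) for each edge, some bag contains both endpoints; (iii) the bags containing any fixed vertex form a subtree. All hold, so the decomposition is valid with width 5 − 1 = 4.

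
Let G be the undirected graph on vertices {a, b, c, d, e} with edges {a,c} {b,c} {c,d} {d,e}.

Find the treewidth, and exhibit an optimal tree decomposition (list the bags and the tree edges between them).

The largest bag has 2 vertices, giving width 1; this decomposition certifies tw(G) ≤ 1. G has an edge, so its treewidth is at least 1. Hence tw(G) = 1 exactly.

Treewidth 1.
Bags: B1 = {a, c}  B2 = {c, d}  B3 = {b, c}  B4 = {d, e}
Tree: B1–B2, B1–B3, B2–B4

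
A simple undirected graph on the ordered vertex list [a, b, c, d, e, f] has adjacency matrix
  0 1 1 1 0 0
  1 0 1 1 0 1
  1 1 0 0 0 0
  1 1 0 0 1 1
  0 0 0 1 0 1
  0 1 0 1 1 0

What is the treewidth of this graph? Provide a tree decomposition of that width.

Every bag has size at most 3, so the width is 3 − 1 = 2 and tw(G) ≤ 2. On the other hand G contains the 3-clique {d, e, f}. A clique must lie in a single bag of any decomposition, so no decomposition can have width below 2. Hence tw(G) = 2 exactly.

Treewidth 2.
One such decomposition:
Bags: B1 = {b, d, f}  B2 = {a, b, d}  B3 = {d, e, f}  B4 = {a, b, c}
Tree: B1–B2, B1–B3, B2–B4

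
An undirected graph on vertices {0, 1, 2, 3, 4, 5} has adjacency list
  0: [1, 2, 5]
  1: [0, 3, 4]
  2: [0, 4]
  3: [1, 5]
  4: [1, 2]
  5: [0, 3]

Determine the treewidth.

A width-2 tree decomposition is:
Bags: B1 = {0, 2, 4}  B2 = {0, 1, 4}  B3 = {0, 1, 5}  B4 = {1, 3, 5}
Tree: B1–B2, B2–B3, B3–B4
Every bag has size at most 3, so the width is 3 − 1 = 2 and tw(G) ≤ 2. Since 2–4–1–0–2 is a cycle in G, G is not acyclic. Forests are exactly the graphs of treewidth ≤ 1, so tw(G) ≥ 2. Therefore the treewidth is 2.

2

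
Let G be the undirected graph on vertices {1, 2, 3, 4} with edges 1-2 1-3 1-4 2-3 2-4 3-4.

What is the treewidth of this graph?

A width-3 tree decomposition is:
Bags: B1 = {1, 2, 3, 4}
Tree: (single bag)
A single bag containing all 4 vertices is trivially a valid decomposition of width 3. For the lower bound, the 4 vertices {1, 2, 3, 4} are pairwise adjacent, and any tree decomposition puts a clique entirely inside one bag — forcing width ≥ 3. Therefore the treewidth is 3.

3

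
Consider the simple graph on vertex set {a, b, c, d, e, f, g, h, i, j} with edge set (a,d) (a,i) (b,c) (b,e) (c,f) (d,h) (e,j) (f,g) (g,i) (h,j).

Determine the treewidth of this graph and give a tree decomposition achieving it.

Treewidth 2.
Bags: B1 = {b, c, f}  B2 = {b, e, f}  B3 = {e, f, j}  B4 = {f, h, j}  B5 = {d, f, h}  B6 = {a, d, f}  B7 = {a, f, i}  B8 = {f, g, i}
Tree: B1–B2, B2–B3, B3–B4, B4–B5, B5–B6, B6–B7, B7–B8

The largest bag has 3 vertices, giving width 2; this decomposition certifies tw(G) ≤ 2. For the lower bound, G contains the cycle f–c–b–e–j–h–d–a–i–g–f, so G is not a forest; only forests have treewidth ≤ 1, hence tw(G) ≥ 2. The upper and lower bounds meet at 2, so that is the treewidth.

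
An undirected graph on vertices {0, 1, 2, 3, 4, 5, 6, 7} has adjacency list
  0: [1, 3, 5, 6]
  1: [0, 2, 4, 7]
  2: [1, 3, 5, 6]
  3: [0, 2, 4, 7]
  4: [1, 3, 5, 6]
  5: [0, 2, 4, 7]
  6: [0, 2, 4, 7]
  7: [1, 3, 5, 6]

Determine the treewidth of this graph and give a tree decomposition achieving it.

Treewidth 4.
One such decomposition:
Bags: B1 = {0, 2, 4, 5, 7}  B2 = {0, 2, 4, 6, 7}  B3 = {0, 2, 3, 4, 7}  B4 = {0, 1, 2, 4, 7}
Tree: B1–B2, B2–B3, B3–B4

Each bag holds 5 vertices, so the decomposition has width 4, which upper-bounds the treewidth. For the lower bound: the 5 vertex sets {0,5}, {6,7}, {3,4}, {2}, {1} are disjoint, each induces a connected subgraph, and every pair is joined by at least one edge of G. Contracting each set to a single vertex therefore yields K_{5} as a minor, and since treewidth is minor-monotone, tw(G) ≥ tw(K_{5}) = 4. Hence tw(G) = 4 exactly.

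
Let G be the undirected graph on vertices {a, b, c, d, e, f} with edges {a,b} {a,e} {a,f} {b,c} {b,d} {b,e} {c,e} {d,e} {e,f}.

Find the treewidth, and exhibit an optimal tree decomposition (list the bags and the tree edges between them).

Every bag has size at most 3, so the width is 3 − 1 = 2 and tw(G) ≤ 2. On the other hand G contains the 3-clique {a, e, f}. A clique must lie in a single bag of any decomposition, so no decomposition can have width below 2. Combining the bounds, tw(G) = 2.

Treewidth 2.
One optimal decomposition is:
Bags: B1 = {a, b, e}  B2 = {b, d, e}  B3 = {b, c, e}  B4 = {a, e, f}
Tree: B1–B2, B2–B3, B1–B4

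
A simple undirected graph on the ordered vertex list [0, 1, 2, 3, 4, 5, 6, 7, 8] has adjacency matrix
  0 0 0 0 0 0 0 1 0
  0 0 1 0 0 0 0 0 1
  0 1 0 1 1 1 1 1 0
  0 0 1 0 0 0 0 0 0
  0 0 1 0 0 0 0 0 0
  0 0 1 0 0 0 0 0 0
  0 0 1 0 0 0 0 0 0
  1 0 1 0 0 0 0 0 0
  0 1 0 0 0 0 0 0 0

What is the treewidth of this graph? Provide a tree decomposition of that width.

Each bag holds 2 vertices, so the decomposition has width 1, which upper-bounds the treewidth. G has an edge, so its treewidth is at least 1. Hence tw(G) = 1 exactly.

Treewidth 1.
Bags: B1 = {2, 7}  B2 = {2, 3}  B3 = {2, 5}  B4 = {0, 7}  B5 = {1, 2}  B6 = {2, 4}  B7 = {1, 8}  B8 = {2, 6}
Tree: B1–B2, B1–B3, B1–B4, B1–B5, B1–B6, B5–B7, B3–B8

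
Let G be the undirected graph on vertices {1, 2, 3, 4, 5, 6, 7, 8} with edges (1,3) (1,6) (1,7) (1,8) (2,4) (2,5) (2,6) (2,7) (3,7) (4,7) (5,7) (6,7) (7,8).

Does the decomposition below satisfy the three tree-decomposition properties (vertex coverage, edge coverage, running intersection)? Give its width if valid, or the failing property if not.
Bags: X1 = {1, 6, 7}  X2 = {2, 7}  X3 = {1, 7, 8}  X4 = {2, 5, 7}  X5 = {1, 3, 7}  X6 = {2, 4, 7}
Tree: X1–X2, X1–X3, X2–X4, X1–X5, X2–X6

No — edge (6,2) lies in no bag.

A tree decomposition must satisfy three properties: every vertex lies in some bag; for every edge, both endpoints lie together in some bag; and for every vertex, the bags containing it form a connected subtree. Here edge (6,2) lies in no bag, so the decomposition is invalid.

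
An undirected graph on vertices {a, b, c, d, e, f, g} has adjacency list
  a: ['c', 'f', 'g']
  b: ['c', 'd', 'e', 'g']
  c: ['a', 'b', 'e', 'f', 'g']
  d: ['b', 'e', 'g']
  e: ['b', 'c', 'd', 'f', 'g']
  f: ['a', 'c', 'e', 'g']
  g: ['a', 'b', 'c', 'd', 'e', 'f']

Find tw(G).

3

A width-3 tree decomposition is:
Bags: B1 = {b, c, e, g}  B2 = {b, d, e, g}  B3 = {c, e, f, g}  B4 = {a, c, f, g}
Tree: B1–B2, B1–B3, B3–B4
The largest bag has 4 vertices, giving width 3; this decomposition certifies tw(G) ≤ 3. For the lower bound, the 4 vertices {b, d, e, g} are pairwise adjacent, and any tree decomposition puts a clique entirely inside one bag — forcing width ≥ 3. Hence tw(G) = 3 exactly.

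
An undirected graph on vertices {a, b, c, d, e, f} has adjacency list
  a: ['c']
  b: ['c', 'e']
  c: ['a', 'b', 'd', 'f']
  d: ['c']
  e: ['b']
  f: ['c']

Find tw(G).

A width-1 tree decomposition is:
Bags: B1 = {b, c}  B2 = {b, e}  B3 = {c, d}  B4 = {c, f}  B5 = {a, c}
Tree: B1–B2, B1–B3, B3–B4, B1–B5
The largest bag has 2 vertices, giving width 1; this decomposition certifies tw(G) ≤ 1. Any graph with an edge has treewidth ≥ 1, and G has the edge c–b. The upper and lower bounds meet at 1, so that is the treewidth.

1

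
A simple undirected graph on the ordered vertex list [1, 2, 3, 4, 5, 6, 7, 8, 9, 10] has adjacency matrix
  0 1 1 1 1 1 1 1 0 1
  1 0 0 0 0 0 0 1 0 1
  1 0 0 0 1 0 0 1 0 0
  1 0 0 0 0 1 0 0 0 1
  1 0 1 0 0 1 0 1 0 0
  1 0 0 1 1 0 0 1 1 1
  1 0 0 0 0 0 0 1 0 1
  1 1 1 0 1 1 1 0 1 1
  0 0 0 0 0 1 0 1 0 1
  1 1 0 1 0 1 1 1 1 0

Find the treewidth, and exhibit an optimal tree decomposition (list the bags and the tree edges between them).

Treewidth 3.
One optimal decomposition is:
Bags: B1 = {1, 6, 8, 10}  B2 = {1, 2, 8, 10}  B3 = {1, 5, 6, 8}  B4 = {1, 4, 6, 10}  B5 = {1, 7, 8, 10}  B6 = {1, 3, 5, 8}  B7 = {6, 8, 9, 10}
Tree: B1–B2, B1–B3, B1–B4, B2–B5, B3–B6, B1–B7

Every bag has size at most 4, so the width is 4 − 1 = 3 and tw(G) ≤ 3. On the other hand G contains the 4-clique {1, 2, 8, 10}. A clique must lie in a single bag of any decomposition, so no decomposition can have width below 3. The upper and lower bounds meet at 3, so that is the treewidth.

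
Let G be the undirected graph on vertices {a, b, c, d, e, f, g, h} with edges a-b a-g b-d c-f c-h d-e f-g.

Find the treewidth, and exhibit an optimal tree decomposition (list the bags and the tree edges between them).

The largest bag has 2 vertices, giving width 1; this decomposition certifies tw(G) ≤ 1. G has an edge, so its treewidth is at least 1. Hence tw(G) = 1 exactly.

Treewidth 1.
One optimal decomposition is:
Bags: B1 = {c, h}  B2 = {c, f}  B3 = {f, g}  B4 = {a, g}  B5 = {a, b}  B6 = {b, d}  B7 = {d, e}
Tree: B1–B2, B2–B3, B3–B4, B4–B5, B5–B6, B6–B7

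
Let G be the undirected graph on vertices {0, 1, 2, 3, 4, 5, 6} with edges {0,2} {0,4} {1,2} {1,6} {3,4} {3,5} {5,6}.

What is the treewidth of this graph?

A width-2 tree decomposition is:
Bags: B1 = {3, 5, 6}  B2 = {3, 4, 6}  B3 = {0, 4, 6}  B4 = {0, 2, 6}  B5 = {1, 2, 6}
Tree: B1–B2, B2–B3, B3–B4, B4–B5
Each bag holds 3 vertices, so the decomposition has width 2, which upper-bounds the treewidth. For the lower bound, G contains the cycle 6–5–3–4–0–2–1–6, so G is not a forest; only forests have treewidth ≤ 1, hence tw(G) ≥ 2. Therefore the treewidth is 2.

2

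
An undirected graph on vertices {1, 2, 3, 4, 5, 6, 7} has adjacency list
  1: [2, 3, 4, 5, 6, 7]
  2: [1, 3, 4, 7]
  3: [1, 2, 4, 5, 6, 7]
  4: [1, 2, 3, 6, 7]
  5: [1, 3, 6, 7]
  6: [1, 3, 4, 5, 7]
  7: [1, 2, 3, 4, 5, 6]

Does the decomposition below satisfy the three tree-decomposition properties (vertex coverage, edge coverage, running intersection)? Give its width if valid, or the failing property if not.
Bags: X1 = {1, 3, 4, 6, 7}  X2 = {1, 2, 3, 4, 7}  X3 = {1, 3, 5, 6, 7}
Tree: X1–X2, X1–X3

Yes; width 4.

Every vertex of G appears in some bag (union = {1, 2, 3, 4, 5, 6, 7}); every edge is covered by a bag; and for each vertex v the set of bags containing v is connected in the bag tree. The decomposition is therefore valid. The largest bag has 5 vertices, so the width is 4.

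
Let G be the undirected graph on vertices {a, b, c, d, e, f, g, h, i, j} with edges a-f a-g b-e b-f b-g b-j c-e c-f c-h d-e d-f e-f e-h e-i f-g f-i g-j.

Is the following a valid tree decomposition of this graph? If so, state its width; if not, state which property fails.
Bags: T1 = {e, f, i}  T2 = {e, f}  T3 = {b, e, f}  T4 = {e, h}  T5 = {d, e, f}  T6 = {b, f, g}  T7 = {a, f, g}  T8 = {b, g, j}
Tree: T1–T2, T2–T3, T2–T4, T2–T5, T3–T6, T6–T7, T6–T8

A tree decomposition must satisfy three properties: every vertex lies in some bag; for every edge, both endpoints lie together in some bag; and for every vertex, the bags containing it form a connected subtree. Here vertex c appears in no bag, so the decomposition is invalid.

No — vertex c appears in no bag.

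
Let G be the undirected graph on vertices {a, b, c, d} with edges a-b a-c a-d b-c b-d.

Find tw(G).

2

A width-2 tree decomposition is:
Bags: B1 = {a, b, c}  B2 = {a, b, d}
Tree: B1–B2
The largest bag has 3 vertices, giving width 2; this decomposition certifies tw(G) ≤ 2. On the other hand G contains the 3-clique {a, b, d}. A clique must lie in a single bag of any decomposition, so no decomposition can have width below 2. Hence tw(G) = 2 exactly.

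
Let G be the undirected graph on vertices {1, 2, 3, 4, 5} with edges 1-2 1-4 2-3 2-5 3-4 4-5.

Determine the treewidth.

2

A width-2 tree decomposition is:
Bags: B1 = {2, 3, 4}  B2 = {1, 2, 4}  B3 = {2, 4, 5}
Tree: B1–B2, B2–B3
Each bag holds 3 vertices, so the decomposition has width 2, which upper-bounds the treewidth. For the lower bound, G contains the cycle 3–2–1–4–3, so G is not a forest; only forests have treewidth ≤ 1, hence tw(G) ≥ 2. Therefore the treewidth is 2.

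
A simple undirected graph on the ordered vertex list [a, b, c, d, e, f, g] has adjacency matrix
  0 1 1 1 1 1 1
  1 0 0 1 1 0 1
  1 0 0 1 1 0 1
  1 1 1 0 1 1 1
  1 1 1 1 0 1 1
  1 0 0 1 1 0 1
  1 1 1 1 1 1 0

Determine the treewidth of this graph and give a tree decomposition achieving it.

Treewidth 4.
One such decomposition:
Bags: B1 = {a, b, d, e, g}  B2 = {a, d, e, f, g}  B3 = {a, c, d, e, g}
Tree: B1–B2, B1–B3

Each bag holds 5 vertices, so the decomposition has width 4, which upper-bounds the treewidth. For the lower bound, the 5 vertices {a, c, d, e, g} are pairwise adjacent, and any tree decomposition puts a clique entirely inside one bag — forcing width ≥ 4. The upper and lower bounds meet at 4, so that is the treewidth.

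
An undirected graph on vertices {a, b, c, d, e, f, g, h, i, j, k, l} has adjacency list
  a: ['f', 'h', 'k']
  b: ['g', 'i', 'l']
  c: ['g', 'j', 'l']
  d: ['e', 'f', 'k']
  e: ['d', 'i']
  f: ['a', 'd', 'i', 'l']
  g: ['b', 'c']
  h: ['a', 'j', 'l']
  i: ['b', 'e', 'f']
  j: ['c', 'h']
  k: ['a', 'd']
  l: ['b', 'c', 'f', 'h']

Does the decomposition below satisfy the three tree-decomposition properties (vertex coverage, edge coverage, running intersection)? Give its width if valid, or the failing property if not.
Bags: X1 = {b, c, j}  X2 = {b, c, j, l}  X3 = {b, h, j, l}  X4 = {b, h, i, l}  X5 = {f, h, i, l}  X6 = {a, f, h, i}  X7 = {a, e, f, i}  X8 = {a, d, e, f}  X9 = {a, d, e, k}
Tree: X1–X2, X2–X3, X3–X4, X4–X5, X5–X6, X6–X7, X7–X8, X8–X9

A tree decomposition must satisfy three properties: every vertex lies in some bag; for every edge, both endpoints lie together in some bag; and for every vertex, the bags containing it form a connected subtree. Here vertex g appears in no bag, so the decomposition is invalid.

No — vertex g appears in no bag.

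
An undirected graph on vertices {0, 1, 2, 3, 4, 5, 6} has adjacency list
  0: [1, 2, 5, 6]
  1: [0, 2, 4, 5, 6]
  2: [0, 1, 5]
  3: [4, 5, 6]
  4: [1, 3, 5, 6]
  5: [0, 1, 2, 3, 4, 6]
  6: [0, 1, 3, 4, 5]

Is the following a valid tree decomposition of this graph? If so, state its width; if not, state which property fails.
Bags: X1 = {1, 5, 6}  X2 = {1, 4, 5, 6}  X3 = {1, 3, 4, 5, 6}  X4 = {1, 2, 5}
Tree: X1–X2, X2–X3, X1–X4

No — vertex 0 appears in no bag.

A tree decomposition must satisfy three properties: every vertex lies in some bag; for every edge, both endpoints lie together in some bag; and for every vertex, the bags containing it form a connected subtree. Here vertex 0 appears in no bag, so the decomposition is invalid.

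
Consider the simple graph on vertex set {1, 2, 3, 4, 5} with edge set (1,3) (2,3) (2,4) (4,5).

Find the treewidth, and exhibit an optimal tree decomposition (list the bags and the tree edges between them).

Each bag holds 2 vertices, so the decomposition has width 1, which upper-bounds the treewidth. G has an edge, so its treewidth is at least 1. Combining the bounds, tw(G) = 1.

Treewidth 1.
One optimal decomposition is:
Bags: B1 = {4, 5}  B2 = {2, 4}  B3 = {2, 3}  B4 = {1, 3}
Tree: B1–B2, B2–B3, B3–B4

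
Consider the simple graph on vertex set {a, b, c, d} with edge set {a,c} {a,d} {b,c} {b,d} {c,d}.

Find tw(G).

2

A width-2 tree decomposition is:
Bags: B1 = {b, c, d}  B2 = {a, c, d}
Tree: B1–B2
The largest bag has 3 vertices, giving width 2; this decomposition certifies tw(G) ≤ 2. Conversely, {a, c, d} is a clique of size 3, and the vertices of any clique must share a bag in every tree decomposition; so some bag has ≥ 3 vertices and tw(G) ≥ 2. Combining the bounds, tw(G) = 2.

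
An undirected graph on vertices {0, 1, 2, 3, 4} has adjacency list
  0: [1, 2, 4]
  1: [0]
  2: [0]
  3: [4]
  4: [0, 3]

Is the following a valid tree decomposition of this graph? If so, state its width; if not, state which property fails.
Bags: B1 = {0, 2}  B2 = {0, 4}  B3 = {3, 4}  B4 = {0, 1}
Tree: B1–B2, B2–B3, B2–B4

Every vertex of G appears in some bag (union = {0, 1, 2, 3, 4}); every edge is covered by a bag; and for each vertex v the set of bags containing v is connected in the bag tree. The decomposition is therefore valid. The largest bag has 2 vertices, so the width is 1.

Yes; width 1.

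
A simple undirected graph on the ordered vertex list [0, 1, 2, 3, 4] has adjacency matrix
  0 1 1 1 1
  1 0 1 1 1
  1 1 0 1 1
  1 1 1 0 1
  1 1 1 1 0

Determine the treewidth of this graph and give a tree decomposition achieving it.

Treewidth 4.
One optimal decomposition is:
Bags: B1 = {0, 1, 2, 3, 4}
Tree: (single bag)

With just one bag of size 5, the width is 5 − 1 = 4, so tw(G) ≤ 4. Conversely, {0, 1, 2, 3, 4} is a clique of size 5, and the vertices of any clique must share a bag in every tree decomposition; so some bag has ≥ 5 vertices and tw(G) ≥ 4. Therefore the treewidth is 4.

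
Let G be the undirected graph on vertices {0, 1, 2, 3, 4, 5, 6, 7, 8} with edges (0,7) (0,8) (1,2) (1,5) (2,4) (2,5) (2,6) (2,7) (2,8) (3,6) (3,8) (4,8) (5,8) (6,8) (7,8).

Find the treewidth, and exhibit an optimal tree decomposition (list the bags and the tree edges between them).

Treewidth 2.
One optimal decomposition is:
Bags: B1 = {2, 5, 8}  B2 = {2, 7, 8}  B3 = {2, 6, 8}  B4 = {3, 6, 8}  B5 = {2, 4, 8}  B6 = {0, 7, 8}  B7 = {1, 2, 5}
Tree: B1–B2, B1–B3, B3–B4, B2–B5, B2–B6, B1–B7

Each bag holds 3 vertices, so the decomposition has width 2, which upper-bounds the treewidth. For the lower bound, the 3 vertices {0, 7, 8} are pairwise adjacent, and any tree decomposition puts a clique entirely inside one bag — forcing width ≥ 2. Therefore the treewidth is 2.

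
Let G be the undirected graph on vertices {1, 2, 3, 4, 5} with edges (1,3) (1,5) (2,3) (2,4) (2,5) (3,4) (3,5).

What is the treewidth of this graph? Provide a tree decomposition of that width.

Every bag has size at most 3, so the width is 3 − 1 = 2 and tw(G) ≤ 2. Conversely, {1, 3, 5} is a clique of size 3, and the vertices of any clique must share a bag in every tree decomposition; so some bag has ≥ 3 vertices and tw(G) ≥ 2. Combining the bounds, tw(G) = 2.

Treewidth 2.
One optimal decomposition is:
Bags: B1 = {1, 3, 5}  B2 = {2, 3, 5}  B3 = {2, 3, 4}
Tree: B1–B2, B2–B3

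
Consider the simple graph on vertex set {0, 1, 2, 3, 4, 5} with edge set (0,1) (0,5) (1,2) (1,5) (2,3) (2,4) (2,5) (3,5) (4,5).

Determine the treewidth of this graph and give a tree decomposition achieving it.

Treewidth 2.
One such decomposition:
Bags: B1 = {0, 1, 5}  B2 = {1, 2, 5}  B3 = {2, 3, 5}  B4 = {2, 4, 5}
Tree: B1–B2, B2–B3, B3–B4

Each bag holds 3 vertices, so the decomposition has width 2, which upper-bounds the treewidth. For the lower bound, the 3 vertices {0, 1, 5} are pairwise adjacent, and any tree decomposition puts a clique entirely inside one bag — forcing width ≥ 2. The upper and lower bounds meet at 2, so that is the treewidth.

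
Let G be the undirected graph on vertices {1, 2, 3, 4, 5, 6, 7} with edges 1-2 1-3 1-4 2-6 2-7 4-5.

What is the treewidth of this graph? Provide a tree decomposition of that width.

Every bag has size at most 2, so the width is 2 − 1 = 1 and tw(G) ≤ 1. Any graph with an edge has treewidth ≥ 1, and G has the edge 1–3. The upper and lower bounds meet at 1, so that is the treewidth.

Treewidth 1.
One optimal decomposition is:
Bags: B1 = {1, 3}  B2 = {1, 2}  B3 = {2, 6}  B4 = {2, 7}  B5 = {1, 4}  B6 = {4, 5}
Tree: B1–B2, B2–B3, B3–B4, B2–B5, B5–B6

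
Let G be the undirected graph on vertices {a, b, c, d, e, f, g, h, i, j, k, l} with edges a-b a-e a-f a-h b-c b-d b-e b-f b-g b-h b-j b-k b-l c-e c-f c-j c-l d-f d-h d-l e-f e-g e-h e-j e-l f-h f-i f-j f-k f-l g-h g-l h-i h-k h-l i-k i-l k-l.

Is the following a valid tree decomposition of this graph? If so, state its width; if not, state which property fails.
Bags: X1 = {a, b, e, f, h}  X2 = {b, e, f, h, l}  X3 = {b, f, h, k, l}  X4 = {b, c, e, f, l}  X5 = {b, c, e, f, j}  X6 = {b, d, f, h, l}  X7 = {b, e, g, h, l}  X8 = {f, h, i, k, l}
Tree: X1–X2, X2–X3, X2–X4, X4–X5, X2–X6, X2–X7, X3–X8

Yes; width 4.

Checking the three conditions: (i) the bags cover all of {a, b, c, d, e, f, g, h, i, j, k, l}; (ii) for each edge, some bag contains both endpoints; (iii) the bags containing any fixed vertex form a subtree. All hold, so the decomposition is valid with width 5 − 1 = 4.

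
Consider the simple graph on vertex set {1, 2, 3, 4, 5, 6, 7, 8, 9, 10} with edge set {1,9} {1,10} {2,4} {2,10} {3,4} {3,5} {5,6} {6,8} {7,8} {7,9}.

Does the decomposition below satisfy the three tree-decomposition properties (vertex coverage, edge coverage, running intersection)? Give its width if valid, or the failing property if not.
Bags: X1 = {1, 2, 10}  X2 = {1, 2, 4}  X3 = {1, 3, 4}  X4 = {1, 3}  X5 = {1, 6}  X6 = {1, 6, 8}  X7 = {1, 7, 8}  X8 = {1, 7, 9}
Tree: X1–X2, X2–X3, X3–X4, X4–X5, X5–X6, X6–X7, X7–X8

A tree decomposition must satisfy three properties: every vertex lies in some bag; for every edge, both endpoints lie together in some bag; and for every vertex, the bags containing it form a connected subtree. Here vertex 5 appears in no bag, so the decomposition is invalid.

No — vertex 5 appears in no bag.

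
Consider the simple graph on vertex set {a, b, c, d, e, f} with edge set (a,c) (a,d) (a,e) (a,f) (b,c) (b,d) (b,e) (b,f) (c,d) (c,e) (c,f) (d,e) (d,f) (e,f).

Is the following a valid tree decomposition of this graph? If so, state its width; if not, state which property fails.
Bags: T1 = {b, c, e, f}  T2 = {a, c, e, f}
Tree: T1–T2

No — vertex d appears in no bag.

A tree decomposition must satisfy three properties: every vertex lies in some bag; for every edge, both endpoints lie together in some bag; and for every vertex, the bags containing it form a connected subtree. Here vertex d appears in no bag, so the decomposition is invalid.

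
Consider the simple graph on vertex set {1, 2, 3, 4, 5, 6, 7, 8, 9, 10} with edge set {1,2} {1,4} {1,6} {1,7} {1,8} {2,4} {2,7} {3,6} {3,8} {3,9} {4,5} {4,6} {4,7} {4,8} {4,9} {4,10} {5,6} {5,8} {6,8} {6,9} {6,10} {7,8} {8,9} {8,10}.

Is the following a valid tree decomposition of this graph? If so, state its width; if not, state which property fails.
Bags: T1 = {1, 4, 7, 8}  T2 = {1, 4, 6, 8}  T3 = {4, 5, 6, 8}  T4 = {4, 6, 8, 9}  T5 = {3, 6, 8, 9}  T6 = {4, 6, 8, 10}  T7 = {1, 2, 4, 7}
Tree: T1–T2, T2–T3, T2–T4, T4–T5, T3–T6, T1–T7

Yes; width 3.

Vertex coverage: the bags together contain {1, 2, 3, 4, 5, 6, 7, 8, 9, 10}, the full vertex set. Edge coverage: each edge of G has both endpoints in at least one bag. Running intersection: for every vertex, the bags containing it form a connected subtree. All three properties hold, so this is a valid tree decomposition of width max|bag| − 1 = 3, and hence tw(G) ≤ 3.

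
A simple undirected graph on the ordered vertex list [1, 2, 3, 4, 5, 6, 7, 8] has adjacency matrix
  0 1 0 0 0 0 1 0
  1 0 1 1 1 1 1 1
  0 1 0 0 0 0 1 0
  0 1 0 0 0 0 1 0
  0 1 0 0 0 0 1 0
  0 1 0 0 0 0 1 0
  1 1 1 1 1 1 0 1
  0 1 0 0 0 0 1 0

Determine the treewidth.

A width-2 tree decomposition is:
Bags: B1 = {1, 2, 7}  B2 = {2, 7, 8}  B3 = {2, 5, 7}  B4 = {2, 3, 7}  B5 = {2, 4, 7}  B6 = {2, 6, 7}
Tree: B1–B2, B1–B3, B3–B4, B3–B5, B2–B6
The largest bag has 3 vertices, giving width 2; this decomposition certifies tw(G) ≤ 2. On the other hand G contains the 3-clique {1, 2, 7}. A clique must lie in a single bag of any decomposition, so no decomposition can have width below 2. Combining the bounds, tw(G) = 2.

2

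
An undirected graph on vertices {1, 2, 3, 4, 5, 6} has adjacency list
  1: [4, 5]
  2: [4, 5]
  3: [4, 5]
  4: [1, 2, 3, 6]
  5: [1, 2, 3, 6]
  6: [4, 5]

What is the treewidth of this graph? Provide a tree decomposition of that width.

Every bag has size at most 3, so the width is 3 − 1 = 2 and tw(G) ≤ 2. Since 3–5–1–4–3 is a cycle in G, G is not acyclic. Forests are exactly the graphs of treewidth ≤ 1, so tw(G) ≥ 2. The upper and lower bounds meet at 2, so that is the treewidth.

Treewidth 2.
One such decomposition:
Bags: B1 = {3, 4, 5}  B2 = {1, 4, 5}  B3 = {4, 5, 6}  B4 = {2, 4, 5}
Tree: B1–B2, B2–B3, B3–B4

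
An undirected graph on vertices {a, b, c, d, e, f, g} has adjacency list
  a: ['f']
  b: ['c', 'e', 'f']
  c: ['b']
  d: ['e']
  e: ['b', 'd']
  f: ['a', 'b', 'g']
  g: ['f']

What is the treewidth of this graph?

1

A width-1 tree decomposition is:
Bags: B1 = {b, c}  B2 = {b, f}  B3 = {b, e}  B4 = {f, g}  B5 = {a, f}  B6 = {d, e}
Tree: B1–B2, B1–B3, B2–B4, B2–B5, B3–B6
Every bag has size at most 2, so the width is 2 − 1 = 1 and tw(G) ≤ 1. Any graph with an edge has treewidth ≥ 1, and G has the edge b–c. Therefore the treewidth is 1.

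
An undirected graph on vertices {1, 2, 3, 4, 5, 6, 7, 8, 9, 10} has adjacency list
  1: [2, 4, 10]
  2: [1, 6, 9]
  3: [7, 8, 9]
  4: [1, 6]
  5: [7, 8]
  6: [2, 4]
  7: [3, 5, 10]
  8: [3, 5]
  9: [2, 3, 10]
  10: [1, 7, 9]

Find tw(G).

2

A width-2 tree decomposition is:
Bags: B1 = {1, 4, 6}  B2 = {1, 2, 6}  B3 = {1, 2, 10}  B4 = {2, 9, 10}  B5 = {7, 9, 10}  B6 = {3, 7, 9}  B7 = {3, 5, 7}  B8 = {3, 5, 8}
Tree: B1–B2, B2–B3, B3–B4, B4–B5, B5–B6, B6–B7, B7–B8
Each bag holds 3 vertices, so the decomposition has width 2, which upper-bounds the treewidth. Since 4–6–2–1–4 is a cycle in G, G is not acyclic. Forests are exactly the graphs of treewidth ≤ 1, so tw(G) ≥ 2. Combining the bounds, tw(G) = 2.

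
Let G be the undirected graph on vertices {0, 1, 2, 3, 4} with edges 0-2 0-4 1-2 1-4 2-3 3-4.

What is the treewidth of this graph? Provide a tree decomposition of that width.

Every bag has size at most 3, so the width is 3 − 1 = 2 and tw(G) ≤ 2. The edges 4–3–2–0–4 form a cycle, so G is not a tree and its treewidth is at least 2. Combining the bounds, tw(G) = 2.

Treewidth 2.
One such decomposition:
Bags: B1 = {2, 3, 4}  B2 = {0, 2, 4}  B3 = {1, 2, 4}
Tree: B1–B2, B2–B3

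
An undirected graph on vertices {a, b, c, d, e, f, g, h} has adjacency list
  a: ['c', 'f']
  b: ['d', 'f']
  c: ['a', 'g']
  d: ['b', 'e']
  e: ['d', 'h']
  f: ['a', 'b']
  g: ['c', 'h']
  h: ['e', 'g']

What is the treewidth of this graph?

A width-2 tree decomposition is:
Bags: B1 = {c, g, h}  B2 = {a, c, h}  B3 = {a, f, h}  B4 = {b, f, h}  B5 = {b, d, h}  B6 = {d, e, h}
Tree: B1–B2, B2–B3, B3–B4, B4–B5, B5–B6
Every bag has size at most 3, so the width is 3 − 1 = 2 and tw(G) ≤ 2. Since h–g–c–a–f–b–d–e–h is a cycle in G, G is not acyclic. Forests are exactly the graphs of treewidth ≤ 1, so tw(G) ≥ 2. Therefore the treewidth is 2.

2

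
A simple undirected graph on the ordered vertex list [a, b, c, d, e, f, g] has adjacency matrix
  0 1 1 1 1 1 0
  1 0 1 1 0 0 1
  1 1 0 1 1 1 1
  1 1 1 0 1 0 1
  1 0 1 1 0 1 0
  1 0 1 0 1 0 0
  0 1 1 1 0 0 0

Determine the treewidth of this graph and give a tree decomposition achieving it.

Each bag holds 4 vertices, so the decomposition has width 3, which upper-bounds the treewidth. For the lower bound, the 4 vertices {b, c, d, g} are pairwise adjacent, and any tree decomposition puts a clique entirely inside one bag — forcing width ≥ 3. Combining the bounds, tw(G) = 3.

Treewidth 3.
One such decomposition:
Bags: B1 = {a, c, d, e}  B2 = {a, b, c, d}  B3 = {b, c, d, g}  B4 = {a, c, e, f}
Tree: B1–B2, B2–B3, B1–B4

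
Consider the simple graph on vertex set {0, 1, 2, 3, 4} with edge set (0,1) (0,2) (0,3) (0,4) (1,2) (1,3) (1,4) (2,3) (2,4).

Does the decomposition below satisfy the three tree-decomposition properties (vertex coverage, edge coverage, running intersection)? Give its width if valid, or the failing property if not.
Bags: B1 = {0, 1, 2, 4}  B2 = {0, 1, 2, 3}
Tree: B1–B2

Every vertex of G appears in some bag (union = {0, 1, 2, 3, 4}); every edge is covered by a bag; and for each vertex v the set of bags containing v is connected in the bag tree. The decomposition is therefore valid. The largest bag has 4 vertices, so the width is 3.

Yes; width 3.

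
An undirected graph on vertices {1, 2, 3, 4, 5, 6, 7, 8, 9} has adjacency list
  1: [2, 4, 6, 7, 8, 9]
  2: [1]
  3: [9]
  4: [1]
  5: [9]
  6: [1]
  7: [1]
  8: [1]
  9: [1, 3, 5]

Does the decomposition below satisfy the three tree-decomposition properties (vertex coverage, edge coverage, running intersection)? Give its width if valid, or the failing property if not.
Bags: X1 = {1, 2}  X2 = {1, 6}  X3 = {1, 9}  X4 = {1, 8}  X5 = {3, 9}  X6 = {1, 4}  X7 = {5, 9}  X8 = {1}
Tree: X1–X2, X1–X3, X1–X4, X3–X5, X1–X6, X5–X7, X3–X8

No — vertex 7 appears in no bag.

A tree decomposition must satisfy three properties: every vertex lies in some bag; for every edge, both endpoints lie together in some bag; and for every vertex, the bags containing it form a connected subtree. Here vertex 7 appears in no bag, so the decomposition is invalid.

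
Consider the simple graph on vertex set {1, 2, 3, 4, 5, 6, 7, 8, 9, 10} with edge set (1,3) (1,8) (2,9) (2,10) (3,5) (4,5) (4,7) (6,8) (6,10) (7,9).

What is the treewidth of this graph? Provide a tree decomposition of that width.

Every bag has size at most 3, so the width is 3 − 1 = 2 and tw(G) ≤ 2. The edges 8–1–3–5–4–7–9–2–10–6–8 form a cycle, so G is not a tree and its treewidth is at least 2. The upper and lower bounds meet at 2, so that is the treewidth.

Treewidth 2.
One optimal decomposition is:
Bags: B1 = {1, 3, 8}  B2 = {3, 5, 8}  B3 = {4, 5, 8}  B4 = {4, 7, 8}  B5 = {7, 8, 9}  B6 = {2, 8, 9}  B7 = {2, 8, 10}  B8 = {6, 8, 10}
Tree: B1–B2, B2–B3, B3–B4, B4–B5, B5–B6, B6–B7, B7–B8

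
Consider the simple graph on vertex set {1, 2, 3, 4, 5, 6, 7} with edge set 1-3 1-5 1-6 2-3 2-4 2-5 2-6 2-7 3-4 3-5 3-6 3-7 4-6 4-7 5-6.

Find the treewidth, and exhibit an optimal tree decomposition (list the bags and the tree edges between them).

Treewidth 3.
One such decomposition:
Bags: B1 = {2, 3, 4, 7}  B2 = {2, 3, 4, 6}  B3 = {2, 3, 5, 6}  B4 = {1, 3, 5, 6}
Tree: B1–B2, B2–B3, B3–B4

Each bag holds 4 vertices, so the decomposition has width 3, which upper-bounds the treewidth. On the other hand G contains the 4-clique {1, 3, 5, 6}. A clique must lie in a single bag of any decomposition, so no decomposition can have width below 3. Combining the bounds, tw(G) = 3.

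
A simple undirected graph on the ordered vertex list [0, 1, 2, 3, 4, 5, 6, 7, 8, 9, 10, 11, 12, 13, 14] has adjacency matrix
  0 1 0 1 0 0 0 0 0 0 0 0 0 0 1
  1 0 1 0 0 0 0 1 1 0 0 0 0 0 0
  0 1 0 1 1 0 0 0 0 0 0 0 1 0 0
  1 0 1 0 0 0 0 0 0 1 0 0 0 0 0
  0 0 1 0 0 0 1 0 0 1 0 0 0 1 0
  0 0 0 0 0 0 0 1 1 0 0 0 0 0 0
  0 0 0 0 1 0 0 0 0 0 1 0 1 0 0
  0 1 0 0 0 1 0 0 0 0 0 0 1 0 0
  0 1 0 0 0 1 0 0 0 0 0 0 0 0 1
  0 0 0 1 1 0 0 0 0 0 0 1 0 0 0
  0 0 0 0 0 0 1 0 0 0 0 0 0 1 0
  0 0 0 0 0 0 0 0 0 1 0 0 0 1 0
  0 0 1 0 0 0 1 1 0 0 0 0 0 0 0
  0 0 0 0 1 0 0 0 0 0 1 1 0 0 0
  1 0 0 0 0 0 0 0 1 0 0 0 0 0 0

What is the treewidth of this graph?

3

A width-3 tree decomposition is:
Bags: B1 = {6, 10, 11, 13}  B2 = {4, 6, 11, 13}  B3 = {4, 6, 9, 11}  B4 = {4, 6, 9, 12}  B5 = {2, 4, 9, 12}  B6 = {2, 3, 9, 12}  B7 = {2, 3, 7, 12}  B8 = {1, 2, 3, 7}  B9 = {0, 1, 3, 7}  B10 = {0, 1, 5, 7}  B11 = {0, 1, 5, 8}  B12 = {0, 5, 8, 14}
Tree: B1–B2, B2–B3, B3–B4, B4–B5, B5–B6, B6–B7, B7–B8, B8–B9, B9–B10, B10–B11, B11–B12
Each bag holds 4 vertices, so the decomposition has width 3, which upper-bounds the treewidth. For the lower bound: the 4 vertex sets {10,11,13}, {6}, {4}, {2,3,9,12} are disjoint, each induces a connected subgraph, and every pair is joined by at least one edge of G. Contracting each set to a single vertex therefore yields K_{4} as a minor, and since treewidth is minor-monotone, tw(G) ≥ tw(K_{4}) = 3. The upper and lower bounds meet at 3, so that is the treewidth.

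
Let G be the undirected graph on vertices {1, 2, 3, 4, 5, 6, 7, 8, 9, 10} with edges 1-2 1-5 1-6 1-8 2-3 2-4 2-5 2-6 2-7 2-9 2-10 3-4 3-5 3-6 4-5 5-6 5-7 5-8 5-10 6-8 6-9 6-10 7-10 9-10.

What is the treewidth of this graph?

A width-3 tree decomposition is:
Bags: B1 = {2, 5, 6, 10}  B2 = {2, 6, 9, 10}  B3 = {1, 2, 5, 6}  B4 = {2, 3, 5, 6}  B5 = {1, 5, 6, 8}  B6 = {2, 5, 7, 10}  B7 = {2, 3, 4, 5}
Tree: B1–B2, B1–B3, B1–B4, B3–B5, B1–B6, B4–B7
The largest bag has 4 vertices, giving width 3; this decomposition certifies tw(G) ≤ 3. For the lower bound, the 4 vertices {1, 5, 6, 8} are pairwise adjacent, and any tree decomposition puts a clique entirely inside one bag — forcing width ≥ 3. Hence tw(G) = 3 exactly.

3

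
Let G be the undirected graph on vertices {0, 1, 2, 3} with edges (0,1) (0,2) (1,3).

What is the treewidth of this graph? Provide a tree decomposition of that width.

Treewidth 1.
Bags: B1 = {1, 3}  B2 = {0, 1}  B3 = {0, 2}
Tree: B1–B2, B2–B3

Every bag has size at most 2, so the width is 2 − 1 = 1 and tw(G) ≤ 1. G has an edge, so its treewidth is at least 1. Hence tw(G) = 1 exactly.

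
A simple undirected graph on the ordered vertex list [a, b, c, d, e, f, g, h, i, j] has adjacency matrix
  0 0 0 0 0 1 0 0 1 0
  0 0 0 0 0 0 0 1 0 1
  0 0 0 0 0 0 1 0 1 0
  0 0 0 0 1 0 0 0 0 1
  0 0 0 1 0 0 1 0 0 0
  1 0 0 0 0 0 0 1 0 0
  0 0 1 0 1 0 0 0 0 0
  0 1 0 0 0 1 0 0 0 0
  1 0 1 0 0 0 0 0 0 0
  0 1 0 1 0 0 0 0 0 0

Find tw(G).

A width-2 tree decomposition is:
Bags: B1 = {c, e, g}  B2 = {c, e, i}  B3 = {a, e, i}  B4 = {a, e, f}  B5 = {e, f, h}  B6 = {b, e, h}  B7 = {b, e, j}  B8 = {d, e, j}
Tree: B1–B2, B2–B3, B3–B4, B4–B5, B5–B6, B6–B7, B7–B8
Every bag has size at most 3, so the width is 3 − 1 = 2 and tw(G) ≤ 2. For the lower bound, G contains the cycle e–g–c–i–a–f–h–b–j–d–e, so G is not a forest; only forests have treewidth ≤ 1, hence tw(G) ≥ 2. Combining the bounds, tw(G) = 2.

2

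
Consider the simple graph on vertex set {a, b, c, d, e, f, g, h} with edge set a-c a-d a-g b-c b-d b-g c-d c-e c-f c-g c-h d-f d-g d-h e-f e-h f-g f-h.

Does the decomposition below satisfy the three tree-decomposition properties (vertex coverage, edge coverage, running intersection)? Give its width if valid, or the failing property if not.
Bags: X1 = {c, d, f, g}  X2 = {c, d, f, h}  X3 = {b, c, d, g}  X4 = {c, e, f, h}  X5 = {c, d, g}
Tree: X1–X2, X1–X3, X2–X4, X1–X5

A tree decomposition must satisfy three properties: every vertex lies in some bag; for every edge, both endpoints lie together in some bag; and for every vertex, the bags containing it form a connected subtree. Here vertex a appears in no bag, so the decomposition is invalid.

No — vertex a appears in no bag.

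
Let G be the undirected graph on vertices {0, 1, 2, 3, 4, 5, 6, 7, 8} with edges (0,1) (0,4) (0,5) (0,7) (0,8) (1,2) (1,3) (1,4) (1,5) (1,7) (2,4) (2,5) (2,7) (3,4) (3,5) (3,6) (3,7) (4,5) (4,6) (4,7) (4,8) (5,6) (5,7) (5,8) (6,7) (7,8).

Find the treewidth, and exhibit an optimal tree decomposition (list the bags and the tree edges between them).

Each bag holds 5 vertices, so the decomposition has width 4, which upper-bounds the treewidth. For the lower bound, the 5 vertices {0, 4, 5, 7, 8} are pairwise adjacent, and any tree decomposition puts a clique entirely inside one bag — forcing width ≥ 4. Hence tw(G) = 4 exactly.

Treewidth 4.
Bags: B1 = {3, 4, 5, 6, 7}  B2 = {1, 3, 4, 5, 7}  B3 = {1, 2, 4, 5, 7}  B4 = {0, 1, 4, 5, 7}  B5 = {0, 4, 5, 7, 8}
Tree: B1–B2, B2–B3, B3–B4, B4–B5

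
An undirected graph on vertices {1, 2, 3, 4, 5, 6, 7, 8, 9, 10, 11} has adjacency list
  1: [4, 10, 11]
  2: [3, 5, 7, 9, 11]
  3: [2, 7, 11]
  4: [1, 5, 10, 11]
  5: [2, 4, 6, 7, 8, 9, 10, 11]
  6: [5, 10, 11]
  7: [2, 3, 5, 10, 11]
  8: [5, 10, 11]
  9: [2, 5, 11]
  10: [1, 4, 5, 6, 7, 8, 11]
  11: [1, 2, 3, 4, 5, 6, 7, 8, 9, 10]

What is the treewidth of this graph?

3

A width-3 tree decomposition is:
Bags: B1 = {4, 5, 10, 11}  B2 = {5, 7, 10, 11}  B3 = {5, 6, 10, 11}  B4 = {2, 5, 7, 11}  B5 = {5, 8, 10, 11}  B6 = {2, 5, 9, 11}  B7 = {2, 3, 7, 11}  B8 = {1, 4, 10, 11}
Tree: B1–B2, B2–B3, B2–B4, B3–B5, B4–B6, B4–B7, B1–B8
Each bag holds 4 vertices, so the decomposition has width 3, which upper-bounds the treewidth. On the other hand G contains the 4-clique {1, 4, 10, 11}. A clique must lie in a single bag of any decomposition, so no decomposition can have width below 3. Therefore the treewidth is 3.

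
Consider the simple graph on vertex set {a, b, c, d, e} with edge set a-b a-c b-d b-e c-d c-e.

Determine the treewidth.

A width-2 tree decomposition is:
Bags: B1 = {a, b, c}  B2 = {b, c, e}  B3 = {b, c, d}
Tree: B1–B2, B2–B3
Every bag has size at most 3, so the width is 3 − 1 = 2 and tw(G) ≤ 2. For the lower bound, G contains the cycle c–a–b–e–c, so G is not a forest; only forests have treewidth ≤ 1, hence tw(G) ≥ 2. Hence tw(G) = 2 exactly.

2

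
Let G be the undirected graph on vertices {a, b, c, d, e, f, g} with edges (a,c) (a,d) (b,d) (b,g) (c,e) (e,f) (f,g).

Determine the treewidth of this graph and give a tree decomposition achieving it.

Each bag holds 3 vertices, so the decomposition has width 2, which upper-bounds the treewidth. Since d–b–g–f–e–c–a–d is a cycle in G, G is not acyclic. Forests are exactly the graphs of treewidth ≤ 1, so tw(G) ≥ 2. Combining the bounds, tw(G) = 2.

Treewidth 2.
One such decomposition:
Bags: B1 = {b, d, g}  B2 = {d, f, g}  B3 = {d, e, f}  B4 = {c, d, e}  B5 = {a, c, d}
Tree: B1–B2, B2–B3, B3–B4, B4–B5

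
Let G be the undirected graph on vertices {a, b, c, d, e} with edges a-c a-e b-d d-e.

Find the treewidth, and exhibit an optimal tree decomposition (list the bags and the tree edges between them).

Every bag has size at most 2, so the width is 2 − 1 = 1 and tw(G) ≤ 1. Since G has at least one edge (e.g. b–d), it is not an edgeless graph, so tw(G) ≥ 1. The upper and lower bounds meet at 1, so that is the treewidth.

Treewidth 1.
One such decomposition:
Bags: B1 = {b, d}  B2 = {d, e}  B3 = {a, e}  B4 = {a, c}
Tree: B1–B2, B2–B3, B3–B4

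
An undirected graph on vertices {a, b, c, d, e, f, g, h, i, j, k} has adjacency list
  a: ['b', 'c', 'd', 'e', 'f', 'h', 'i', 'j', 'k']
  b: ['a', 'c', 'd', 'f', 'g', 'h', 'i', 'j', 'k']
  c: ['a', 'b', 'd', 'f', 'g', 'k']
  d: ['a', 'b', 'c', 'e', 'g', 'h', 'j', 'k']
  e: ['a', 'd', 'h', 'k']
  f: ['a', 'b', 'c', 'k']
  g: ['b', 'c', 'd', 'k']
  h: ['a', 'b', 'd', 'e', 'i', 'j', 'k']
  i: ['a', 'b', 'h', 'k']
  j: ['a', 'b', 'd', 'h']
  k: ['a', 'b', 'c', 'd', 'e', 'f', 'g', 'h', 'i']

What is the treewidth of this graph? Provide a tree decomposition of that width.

Treewidth 4.
One such decomposition:
Bags: B1 = {a, b, d, h, k}  B2 = {a, d, e, h, k}  B3 = {a, b, h, i, k}  B4 = {a, b, d, h, j}  B5 = {a, b, c, d, k}  B6 = {b, c, d, g, k}  B7 = {a, b, c, f, k}
Tree: B1–B2, B1–B3, B1–B4, B1–B5, B5–B6, B5–B7

Every bag has size at most 5, so the width is 5 − 1 = 4 and tw(G) ≤ 4. For the lower bound, the 5 vertices {a, b, d, h, j} are pairwise adjacent, and any tree decomposition puts a clique entirely inside one bag — forcing width ≥ 4. The upper and lower bounds meet at 4, so that is the treewidth.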